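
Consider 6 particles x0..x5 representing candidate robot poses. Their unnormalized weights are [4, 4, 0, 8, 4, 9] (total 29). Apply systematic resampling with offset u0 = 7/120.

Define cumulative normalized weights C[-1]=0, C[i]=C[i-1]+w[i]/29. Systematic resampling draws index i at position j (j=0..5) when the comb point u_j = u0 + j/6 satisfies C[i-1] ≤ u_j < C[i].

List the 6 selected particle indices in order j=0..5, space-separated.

0 1 3 4 5 5

C = [4/29, 8/29, 8/29, 16/29, 20/29, 1]
j=0: u_0=7/120 ∈ [0, 4/29) → index 0
j=1: u_1=9/40 ∈ [4/29, 8/29) → index 1
j=2: u_2=47/120 ∈ [8/29, 16/29) → index 3
j=3: u_3=67/120 ∈ [16/29, 20/29) → index 4
j=4: u_4=29/40 ∈ [20/29, 1) → index 5
j=5: u_5=107/120 ∈ [20/29, 1) → index 5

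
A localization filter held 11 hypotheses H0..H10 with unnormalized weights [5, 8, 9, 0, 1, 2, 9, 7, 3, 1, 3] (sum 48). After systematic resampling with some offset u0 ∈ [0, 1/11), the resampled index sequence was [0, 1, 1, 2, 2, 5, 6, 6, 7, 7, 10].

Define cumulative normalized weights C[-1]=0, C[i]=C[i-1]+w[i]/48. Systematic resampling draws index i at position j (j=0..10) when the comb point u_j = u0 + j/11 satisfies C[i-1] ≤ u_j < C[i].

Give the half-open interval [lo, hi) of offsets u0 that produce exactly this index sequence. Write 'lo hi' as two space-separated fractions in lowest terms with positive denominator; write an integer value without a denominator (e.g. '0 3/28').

5/176 19/528

C = [5/48, 13/48, 11/24, 11/24, 23/48, 25/48, 17/24, 41/48, 11/12, 15/16, 1]
j=0 picked index 0: u0 ∈ [0, 5/48)
j=1 picked index 1: u0 ∈ [7/528, 95/528)
j=2 picked index 1: u0 ∈ [-41/528, 47/528)
j=3 picked index 2: u0 ∈ [-1/528, 49/264)
j=4 picked index 2: u0 ∈ [-49/528, 25/264)
j=5 picked index 5: u0 ∈ [13/528, 35/528)
j=6 picked index 6: u0 ∈ [-13/528, 43/264)
j=7 picked index 6: u0 ∈ [-61/528, 19/264)
j=8 picked index 7: u0 ∈ [-5/264, 67/528)
j=9 picked index 7: u0 ∈ [-29/264, 19/528)
j=10 picked index 10: u0 ∈ [5/176, 1/11)
intersection: [5/176, 19/528)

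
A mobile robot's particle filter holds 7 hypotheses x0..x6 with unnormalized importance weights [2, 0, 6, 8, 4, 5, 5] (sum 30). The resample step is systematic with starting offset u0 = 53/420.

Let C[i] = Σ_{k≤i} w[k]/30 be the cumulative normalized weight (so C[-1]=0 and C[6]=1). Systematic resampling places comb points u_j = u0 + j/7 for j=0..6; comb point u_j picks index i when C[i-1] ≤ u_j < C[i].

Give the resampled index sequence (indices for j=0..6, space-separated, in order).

C = [1/15, 1/15, 4/15, 8/15, 2/3, 5/6, 1]
j=0: u_0=53/420 ∈ [1/15, 4/15) → index 2
j=1: u_1=113/420 ∈ [4/15, 8/15) → index 3
j=2: u_2=173/420 ∈ [4/15, 8/15) → index 3
j=3: u_3=233/420 ∈ [8/15, 2/3) → index 4
j=4: u_4=293/420 ∈ [2/3, 5/6) → index 5
j=5: u_5=353/420 ∈ [5/6, 1) → index 6
j=6: u_6=59/60 ∈ [5/6, 1) → index 6

2 3 3 4 5 6 6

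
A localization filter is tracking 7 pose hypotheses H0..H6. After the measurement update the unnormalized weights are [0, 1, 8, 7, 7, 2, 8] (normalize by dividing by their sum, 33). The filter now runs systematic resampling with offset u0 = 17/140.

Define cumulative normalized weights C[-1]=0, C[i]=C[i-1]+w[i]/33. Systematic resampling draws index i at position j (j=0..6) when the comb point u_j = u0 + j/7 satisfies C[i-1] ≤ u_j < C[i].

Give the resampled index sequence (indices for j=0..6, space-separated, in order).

2 2 3 4 4 6 6

C = [0, 1/33, 3/11, 16/33, 23/33, 25/33, 1]
j=0: u_0=17/140 ∈ [1/33, 3/11) → index 2
j=1: u_1=37/140 ∈ [1/33, 3/11) → index 2
j=2: u_2=57/140 ∈ [3/11, 16/33) → index 3
j=3: u_3=11/20 ∈ [16/33, 23/33) → index 4
j=4: u_4=97/140 ∈ [16/33, 23/33) → index 4
j=5: u_5=117/140 ∈ [25/33, 1) → index 6
j=6: u_6=137/140 ∈ [25/33, 1) → index 6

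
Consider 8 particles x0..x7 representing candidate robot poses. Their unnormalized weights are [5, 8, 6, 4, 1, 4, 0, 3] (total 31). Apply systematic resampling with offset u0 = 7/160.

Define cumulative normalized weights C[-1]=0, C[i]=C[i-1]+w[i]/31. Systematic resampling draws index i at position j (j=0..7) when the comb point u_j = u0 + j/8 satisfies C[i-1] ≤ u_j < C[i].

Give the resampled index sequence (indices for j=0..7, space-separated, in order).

C = [5/31, 13/31, 19/31, 23/31, 24/31, 28/31, 28/31, 1]
j=0: u_0=7/160 ∈ [0, 5/31) → index 0
j=1: u_1=27/160 ∈ [5/31, 13/31) → index 1
j=2: u_2=47/160 ∈ [5/31, 13/31) → index 1
j=3: u_3=67/160 ∈ [5/31, 13/31) → index 1
j=4: u_4=87/160 ∈ [13/31, 19/31) → index 2
j=5: u_5=107/160 ∈ [19/31, 23/31) → index 3
j=6: u_6=127/160 ∈ [24/31, 28/31) → index 5
j=7: u_7=147/160 ∈ [28/31, 1) → index 7

0 1 1 1 2 3 5 7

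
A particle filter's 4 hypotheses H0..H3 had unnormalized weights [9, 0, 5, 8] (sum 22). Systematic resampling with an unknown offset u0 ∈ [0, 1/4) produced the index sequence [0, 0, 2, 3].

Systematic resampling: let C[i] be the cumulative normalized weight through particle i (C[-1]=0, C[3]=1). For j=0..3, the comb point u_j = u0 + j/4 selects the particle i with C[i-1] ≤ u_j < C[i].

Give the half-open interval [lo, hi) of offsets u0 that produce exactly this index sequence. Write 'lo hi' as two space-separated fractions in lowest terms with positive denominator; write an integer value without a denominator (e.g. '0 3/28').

0 3/22

C = [9/22, 9/22, 7/11, 1]
j=0 picked index 0: u0 ∈ [0, 9/22)
j=1 picked index 0: u0 ∈ [-1/4, 7/44)
j=2 picked index 2: u0 ∈ [-1/11, 3/22)
j=3 picked index 3: u0 ∈ [-5/44, 1/4)
intersection: [0, 3/22)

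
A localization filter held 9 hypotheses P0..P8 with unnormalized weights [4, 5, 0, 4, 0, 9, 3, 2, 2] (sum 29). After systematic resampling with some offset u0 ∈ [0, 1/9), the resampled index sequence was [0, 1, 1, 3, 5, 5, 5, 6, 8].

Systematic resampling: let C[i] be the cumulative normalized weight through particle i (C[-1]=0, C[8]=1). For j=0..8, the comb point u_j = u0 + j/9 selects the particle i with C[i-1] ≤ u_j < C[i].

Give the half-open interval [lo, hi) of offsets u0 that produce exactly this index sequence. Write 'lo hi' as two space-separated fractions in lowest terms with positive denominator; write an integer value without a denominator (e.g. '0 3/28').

C = [4/29, 9/29, 9/29, 13/29, 13/29, 22/29, 25/29, 27/29, 1]
j=0 picked index 0: u0 ∈ [0, 4/29)
j=1 picked index 1: u0 ∈ [7/261, 52/261)
j=2 picked index 1: u0 ∈ [-22/261, 23/261)
j=3 picked index 3: u0 ∈ [-2/87, 10/87)
j=4 picked index 5: u0 ∈ [1/261, 82/261)
j=5 picked index 5: u0 ∈ [-28/261, 53/261)
j=6 picked index 5: u0 ∈ [-19/87, 8/87)
j=7 picked index 6: u0 ∈ [-5/261, 22/261)
j=8 picked index 8: u0 ∈ [11/261, 1/9)
intersection: [11/261, 22/261)

11/261 22/261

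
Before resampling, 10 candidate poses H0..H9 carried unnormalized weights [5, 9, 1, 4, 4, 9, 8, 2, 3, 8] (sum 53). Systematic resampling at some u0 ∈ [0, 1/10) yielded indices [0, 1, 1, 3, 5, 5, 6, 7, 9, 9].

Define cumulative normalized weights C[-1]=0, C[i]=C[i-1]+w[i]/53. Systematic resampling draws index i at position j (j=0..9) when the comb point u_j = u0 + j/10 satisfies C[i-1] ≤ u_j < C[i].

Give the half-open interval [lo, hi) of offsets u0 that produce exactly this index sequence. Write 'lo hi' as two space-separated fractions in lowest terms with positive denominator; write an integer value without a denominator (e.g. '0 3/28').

29/530 31/530

C = [5/53, 14/53, 15/53, 19/53, 23/53, 32/53, 40/53, 42/53, 45/53, 1]
j=0 picked index 0: u0 ∈ [0, 5/53)
j=1 picked index 1: u0 ∈ [-3/530, 87/530)
j=2 picked index 1: u0 ∈ [-28/265, 17/265)
j=3 picked index 3: u0 ∈ [-9/530, 31/530)
j=4 picked index 5: u0 ∈ [9/265, 54/265)
j=5 picked index 5: u0 ∈ [-7/106, 11/106)
j=6 picked index 6: u0 ∈ [1/265, 41/265)
j=7 picked index 7: u0 ∈ [29/530, 49/530)
j=8 picked index 9: u0 ∈ [13/265, 1/5)
j=9 picked index 9: u0 ∈ [-27/530, 1/10)
intersection: [29/530, 31/530)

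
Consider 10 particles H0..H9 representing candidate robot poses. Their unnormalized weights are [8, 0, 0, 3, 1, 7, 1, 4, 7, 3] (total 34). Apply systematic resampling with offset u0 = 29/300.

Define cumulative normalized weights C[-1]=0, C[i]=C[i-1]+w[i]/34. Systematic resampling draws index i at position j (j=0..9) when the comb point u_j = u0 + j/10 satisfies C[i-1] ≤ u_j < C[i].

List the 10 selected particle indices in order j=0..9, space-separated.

0 0 3 5 5 7 7 8 8 9

C = [4/17, 4/17, 4/17, 11/34, 6/17, 19/34, 10/17, 12/17, 31/34, 1]
j=0: u_0=29/300 ∈ [0, 4/17) → index 0
j=1: u_1=59/300 ∈ [0, 4/17) → index 0
j=2: u_2=89/300 ∈ [4/17, 11/34) → index 3
j=3: u_3=119/300 ∈ [6/17, 19/34) → index 5
j=4: u_4=149/300 ∈ [6/17, 19/34) → index 5
j=5: u_5=179/300 ∈ [10/17, 12/17) → index 7
j=6: u_6=209/300 ∈ [10/17, 12/17) → index 7
j=7: u_7=239/300 ∈ [12/17, 31/34) → index 8
j=8: u_8=269/300 ∈ [12/17, 31/34) → index 8
j=9: u_9=299/300 ∈ [31/34, 1) → index 9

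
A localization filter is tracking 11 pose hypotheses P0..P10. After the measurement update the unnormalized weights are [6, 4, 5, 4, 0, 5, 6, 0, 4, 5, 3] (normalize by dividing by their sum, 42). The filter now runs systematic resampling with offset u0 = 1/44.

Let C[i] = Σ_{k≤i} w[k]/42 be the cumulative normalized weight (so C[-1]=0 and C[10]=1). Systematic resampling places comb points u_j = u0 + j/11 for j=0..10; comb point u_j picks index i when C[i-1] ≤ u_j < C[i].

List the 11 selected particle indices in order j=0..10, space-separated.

C = [1/7, 5/21, 5/14, 19/42, 19/42, 4/7, 5/7, 5/7, 17/21, 13/14, 1]
j=0: u_0=1/44 ∈ [0, 1/7) → index 0
j=1: u_1=5/44 ∈ [0, 1/7) → index 0
j=2: u_2=9/44 ∈ [1/7, 5/21) → index 1
j=3: u_3=13/44 ∈ [5/21, 5/14) → index 2
j=4: u_4=17/44 ∈ [5/14, 19/42) → index 3
j=5: u_5=21/44 ∈ [19/42, 4/7) → index 5
j=6: u_6=25/44 ∈ [19/42, 4/7) → index 5
j=7: u_7=29/44 ∈ [4/7, 5/7) → index 6
j=8: u_8=3/4 ∈ [5/7, 17/21) → index 8
j=9: u_9=37/44 ∈ [17/21, 13/14) → index 9
j=10: u_10=41/44 ∈ [13/14, 1) → index 10

0 0 1 2 3 5 5 6 8 9 10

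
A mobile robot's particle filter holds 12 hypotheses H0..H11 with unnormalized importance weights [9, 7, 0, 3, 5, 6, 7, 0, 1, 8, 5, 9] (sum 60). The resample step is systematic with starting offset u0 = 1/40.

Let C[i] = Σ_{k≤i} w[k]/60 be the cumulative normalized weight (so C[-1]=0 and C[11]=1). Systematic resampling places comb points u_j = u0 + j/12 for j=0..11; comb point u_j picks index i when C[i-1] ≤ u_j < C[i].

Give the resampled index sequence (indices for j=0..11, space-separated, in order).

0 0 1 3 4 5 6 6 9 10 11 11

C = [3/20, 4/15, 4/15, 19/60, 2/5, 1/2, 37/60, 37/60, 19/30, 23/30, 17/20, 1]
j=0: u_0=1/40 ∈ [0, 3/20) → index 0
j=1: u_1=13/120 ∈ [0, 3/20) → index 0
j=2: u_2=23/120 ∈ [3/20, 4/15) → index 1
j=3: u_3=11/40 ∈ [4/15, 19/60) → index 3
j=4: u_4=43/120 ∈ [19/60, 2/5) → index 4
j=5: u_5=53/120 ∈ [2/5, 1/2) → index 5
j=6: u_6=21/40 ∈ [1/2, 37/60) → index 6
j=7: u_7=73/120 ∈ [1/2, 37/60) → index 6
j=8: u_8=83/120 ∈ [19/30, 23/30) → index 9
j=9: u_9=31/40 ∈ [23/30, 17/20) → index 10
j=10: u_10=103/120 ∈ [17/20, 1) → index 11
j=11: u_11=113/120 ∈ [17/20, 1) → index 11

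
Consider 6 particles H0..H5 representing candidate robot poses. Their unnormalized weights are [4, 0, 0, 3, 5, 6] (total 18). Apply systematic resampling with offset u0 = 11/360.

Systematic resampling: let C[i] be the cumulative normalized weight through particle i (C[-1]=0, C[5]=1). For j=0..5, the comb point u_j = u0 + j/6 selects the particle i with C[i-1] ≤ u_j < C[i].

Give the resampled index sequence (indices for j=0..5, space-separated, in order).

C = [2/9, 2/9, 2/9, 7/18, 2/3, 1]
j=0: u_0=11/360 ∈ [0, 2/9) → index 0
j=1: u_1=71/360 ∈ [0, 2/9) → index 0
j=2: u_2=131/360 ∈ [2/9, 7/18) → index 3
j=3: u_3=191/360 ∈ [7/18, 2/3) → index 4
j=4: u_4=251/360 ∈ [2/3, 1) → index 5
j=5: u_5=311/360 ∈ [2/3, 1) → index 5

0 0 3 4 5 5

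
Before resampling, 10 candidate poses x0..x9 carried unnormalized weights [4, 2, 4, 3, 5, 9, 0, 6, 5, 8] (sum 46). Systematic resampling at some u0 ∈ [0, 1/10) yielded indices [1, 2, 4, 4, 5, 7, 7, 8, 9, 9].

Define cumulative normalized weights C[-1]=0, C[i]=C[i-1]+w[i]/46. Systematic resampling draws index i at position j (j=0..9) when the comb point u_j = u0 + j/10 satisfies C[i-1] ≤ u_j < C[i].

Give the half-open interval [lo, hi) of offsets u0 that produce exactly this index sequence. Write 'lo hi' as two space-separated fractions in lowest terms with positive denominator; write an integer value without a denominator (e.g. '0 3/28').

2/23 21/230

C = [2/23, 3/23, 5/23, 13/46, 9/23, 27/46, 27/46, 33/46, 19/23, 1]
j=0 picked index 1: u0 ∈ [2/23, 3/23)
j=1 picked index 2: u0 ∈ [7/230, 27/230)
j=2 picked index 4: u0 ∈ [19/230, 22/115)
j=3 picked index 4: u0 ∈ [-2/115, 21/230)
j=4 picked index 5: u0 ∈ [-1/115, 43/230)
j=5 picked index 7: u0 ∈ [2/23, 5/23)
j=6 picked index 7: u0 ∈ [-3/230, 27/230)
j=7 picked index 8: u0 ∈ [2/115, 29/230)
j=8 picked index 9: u0 ∈ [3/115, 1/5)
j=9 picked index 9: u0 ∈ [-17/230, 1/10)
intersection: [2/23, 21/230)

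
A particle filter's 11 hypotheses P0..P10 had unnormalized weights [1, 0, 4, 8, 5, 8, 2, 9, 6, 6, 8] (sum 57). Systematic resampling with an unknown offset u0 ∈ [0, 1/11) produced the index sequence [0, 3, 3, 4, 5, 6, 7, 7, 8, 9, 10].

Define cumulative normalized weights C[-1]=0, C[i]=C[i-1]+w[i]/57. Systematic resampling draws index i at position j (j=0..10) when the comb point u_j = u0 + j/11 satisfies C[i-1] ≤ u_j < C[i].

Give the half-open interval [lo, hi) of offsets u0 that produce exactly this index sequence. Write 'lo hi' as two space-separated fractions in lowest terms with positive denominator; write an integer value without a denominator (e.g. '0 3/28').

C = [1/57, 1/57, 5/57, 13/57, 6/19, 26/57, 28/57, 37/57, 43/57, 49/57, 1]
j=0 picked index 0: u0 ∈ [0, 1/57)
j=1 picked index 3: u0 ∈ [-2/627, 86/627)
j=2 picked index 3: u0 ∈ [-59/627, 29/627)
j=3 picked index 4: u0 ∈ [-28/627, 9/209)
j=4 picked index 5: u0 ∈ [-10/209, 58/627)
j=5 picked index 6: u0 ∈ [1/627, 23/627)
j=6 picked index 7: u0 ∈ [-34/627, 65/627)
j=7 picked index 7: u0 ∈ [-91/627, 8/627)
j=8 picked index 8: u0 ∈ [-49/627, 17/627)
j=9 picked index 9: u0 ∈ [-40/627, 26/627)
j=10 picked index 10: u0 ∈ [-31/627, 1/11)
intersection: [1/627, 8/627)

1/627 8/627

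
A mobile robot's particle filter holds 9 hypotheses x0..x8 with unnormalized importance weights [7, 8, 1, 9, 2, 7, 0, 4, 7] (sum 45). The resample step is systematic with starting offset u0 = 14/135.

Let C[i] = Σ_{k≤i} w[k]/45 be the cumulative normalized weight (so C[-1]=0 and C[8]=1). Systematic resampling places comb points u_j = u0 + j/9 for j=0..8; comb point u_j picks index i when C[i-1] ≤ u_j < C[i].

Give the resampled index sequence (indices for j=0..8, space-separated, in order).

0 1 1 3 3 5 7 8 8

C = [7/45, 1/3, 16/45, 5/9, 3/5, 34/45, 34/45, 38/45, 1]
j=0: u_0=14/135 ∈ [0, 7/45) → index 0
j=1: u_1=29/135 ∈ [7/45, 1/3) → index 1
j=2: u_2=44/135 ∈ [7/45, 1/3) → index 1
j=3: u_3=59/135 ∈ [16/45, 5/9) → index 3
j=4: u_4=74/135 ∈ [16/45, 5/9) → index 3
j=5: u_5=89/135 ∈ [3/5, 34/45) → index 5
j=6: u_6=104/135 ∈ [34/45, 38/45) → index 7
j=7: u_7=119/135 ∈ [38/45, 1) → index 8
j=8: u_8=134/135 ∈ [38/45, 1) → index 8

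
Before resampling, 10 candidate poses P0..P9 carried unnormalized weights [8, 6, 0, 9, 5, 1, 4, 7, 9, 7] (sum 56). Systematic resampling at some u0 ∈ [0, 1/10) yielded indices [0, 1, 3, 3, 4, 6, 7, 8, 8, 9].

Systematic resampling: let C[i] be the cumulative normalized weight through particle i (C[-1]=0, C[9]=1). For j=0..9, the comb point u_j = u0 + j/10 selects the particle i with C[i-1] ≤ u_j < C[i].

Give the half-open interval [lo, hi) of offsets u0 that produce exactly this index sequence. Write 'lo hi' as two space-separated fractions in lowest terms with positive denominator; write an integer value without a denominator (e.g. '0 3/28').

1/20 3/40

C = [1/7, 1/4, 1/4, 23/56, 1/2, 29/56, 33/56, 5/7, 7/8, 1]
j=0 picked index 0: u0 ∈ [0, 1/7)
j=1 picked index 1: u0 ∈ [3/70, 3/20)
j=2 picked index 3: u0 ∈ [1/20, 59/280)
j=3 picked index 3: u0 ∈ [-1/20, 31/280)
j=4 picked index 4: u0 ∈ [3/280, 1/10)
j=5 picked index 6: u0 ∈ [1/56, 5/56)
j=6 picked index 7: u0 ∈ [-3/280, 4/35)
j=7 picked index 8: u0 ∈ [1/70, 7/40)
j=8 picked index 8: u0 ∈ [-3/35, 3/40)
j=9 picked index 9: u0 ∈ [-1/40, 1/10)
intersection: [1/20, 3/40)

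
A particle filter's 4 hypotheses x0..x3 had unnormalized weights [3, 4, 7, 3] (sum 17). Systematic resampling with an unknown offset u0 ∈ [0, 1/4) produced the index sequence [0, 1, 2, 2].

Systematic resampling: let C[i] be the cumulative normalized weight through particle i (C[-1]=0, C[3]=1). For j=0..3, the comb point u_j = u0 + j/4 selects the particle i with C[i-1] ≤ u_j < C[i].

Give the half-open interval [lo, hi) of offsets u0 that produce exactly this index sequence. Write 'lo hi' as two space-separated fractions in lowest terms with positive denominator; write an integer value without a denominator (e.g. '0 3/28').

C = [3/17, 7/17, 14/17, 1]
j=0 picked index 0: u0 ∈ [0, 3/17)
j=1 picked index 1: u0 ∈ [-5/68, 11/68)
j=2 picked index 2: u0 ∈ [-3/34, 11/34)
j=3 picked index 2: u0 ∈ [-23/68, 5/68)
intersection: [0, 5/68)

0 5/68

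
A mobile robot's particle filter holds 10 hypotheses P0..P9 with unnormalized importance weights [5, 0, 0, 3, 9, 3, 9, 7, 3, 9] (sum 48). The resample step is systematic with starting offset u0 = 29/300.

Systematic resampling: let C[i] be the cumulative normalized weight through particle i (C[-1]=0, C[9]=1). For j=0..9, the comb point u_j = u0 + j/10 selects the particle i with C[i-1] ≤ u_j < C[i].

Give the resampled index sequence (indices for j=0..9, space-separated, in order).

0 4 4 5 6 6 7 8 9 9

C = [5/48, 5/48, 5/48, 1/6, 17/48, 5/12, 29/48, 3/4, 13/16, 1]
j=0: u_0=29/300 ∈ [0, 5/48) → index 0
j=1: u_1=59/300 ∈ [1/6, 17/48) → index 4
j=2: u_2=89/300 ∈ [1/6, 17/48) → index 4
j=3: u_3=119/300 ∈ [17/48, 5/12) → index 5
j=4: u_4=149/300 ∈ [5/12, 29/48) → index 6
j=5: u_5=179/300 ∈ [5/12, 29/48) → index 6
j=6: u_6=209/300 ∈ [29/48, 3/4) → index 7
j=7: u_7=239/300 ∈ [3/4, 13/16) → index 8
j=8: u_8=269/300 ∈ [13/16, 1) → index 9
j=9: u_9=299/300 ∈ [13/16, 1) → index 9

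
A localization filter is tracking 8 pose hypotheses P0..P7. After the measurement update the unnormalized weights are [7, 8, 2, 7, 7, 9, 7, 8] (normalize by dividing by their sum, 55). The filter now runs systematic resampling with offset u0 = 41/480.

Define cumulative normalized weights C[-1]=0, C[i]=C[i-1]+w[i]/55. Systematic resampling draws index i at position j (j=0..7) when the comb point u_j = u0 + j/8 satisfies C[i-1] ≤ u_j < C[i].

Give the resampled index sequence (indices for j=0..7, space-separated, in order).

0 1 3 4 5 5 6 7

C = [7/55, 3/11, 17/55, 24/55, 31/55, 8/11, 47/55, 1]
j=0: u_0=41/480 ∈ [0, 7/55) → index 0
j=1: u_1=101/480 ∈ [7/55, 3/11) → index 1
j=2: u_2=161/480 ∈ [17/55, 24/55) → index 3
j=3: u_3=221/480 ∈ [24/55, 31/55) → index 4
j=4: u_4=281/480 ∈ [31/55, 8/11) → index 5
j=5: u_5=341/480 ∈ [31/55, 8/11) → index 5
j=6: u_6=401/480 ∈ [8/11, 47/55) → index 6
j=7: u_7=461/480 ∈ [47/55, 1) → index 7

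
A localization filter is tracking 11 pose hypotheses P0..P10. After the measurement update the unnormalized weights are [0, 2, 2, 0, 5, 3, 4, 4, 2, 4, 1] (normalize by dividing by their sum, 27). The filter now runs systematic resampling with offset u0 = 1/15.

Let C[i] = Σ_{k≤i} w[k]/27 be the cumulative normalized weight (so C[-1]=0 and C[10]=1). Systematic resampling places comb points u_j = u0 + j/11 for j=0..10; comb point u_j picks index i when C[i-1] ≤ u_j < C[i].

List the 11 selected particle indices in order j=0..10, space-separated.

1 4 4 5 5 6 7 7 8 9 10

C = [0, 2/27, 4/27, 4/27, 1/3, 4/9, 16/27, 20/27, 22/27, 26/27, 1]
j=0: u_0=1/15 ∈ [0, 2/27) → index 1
j=1: u_1=26/165 ∈ [4/27, 1/3) → index 4
j=2: u_2=41/165 ∈ [4/27, 1/3) → index 4
j=3: u_3=56/165 ∈ [1/3, 4/9) → index 5
j=4: u_4=71/165 ∈ [1/3, 4/9) → index 5
j=5: u_5=86/165 ∈ [4/9, 16/27) → index 6
j=6: u_6=101/165 ∈ [16/27, 20/27) → index 7
j=7: u_7=116/165 ∈ [16/27, 20/27) → index 7
j=8: u_8=131/165 ∈ [20/27, 22/27) → index 8
j=9: u_9=146/165 ∈ [22/27, 26/27) → index 9
j=10: u_10=161/165 ∈ [26/27, 1) → index 10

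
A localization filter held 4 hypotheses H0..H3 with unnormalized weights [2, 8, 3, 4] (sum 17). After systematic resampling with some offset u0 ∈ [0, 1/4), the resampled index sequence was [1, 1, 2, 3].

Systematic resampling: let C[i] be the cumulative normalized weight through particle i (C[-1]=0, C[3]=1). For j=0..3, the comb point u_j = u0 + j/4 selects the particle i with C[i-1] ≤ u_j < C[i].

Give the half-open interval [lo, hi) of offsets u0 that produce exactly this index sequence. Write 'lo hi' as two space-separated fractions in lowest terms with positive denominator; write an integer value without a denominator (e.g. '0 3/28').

2/17 1/4

C = [2/17, 10/17, 13/17, 1]
j=0 picked index 1: u0 ∈ [2/17, 10/17)
j=1 picked index 1: u0 ∈ [-9/68, 23/68)
j=2 picked index 2: u0 ∈ [3/34, 9/34)
j=3 picked index 3: u0 ∈ [1/68, 1/4)
intersection: [2/17, 1/4)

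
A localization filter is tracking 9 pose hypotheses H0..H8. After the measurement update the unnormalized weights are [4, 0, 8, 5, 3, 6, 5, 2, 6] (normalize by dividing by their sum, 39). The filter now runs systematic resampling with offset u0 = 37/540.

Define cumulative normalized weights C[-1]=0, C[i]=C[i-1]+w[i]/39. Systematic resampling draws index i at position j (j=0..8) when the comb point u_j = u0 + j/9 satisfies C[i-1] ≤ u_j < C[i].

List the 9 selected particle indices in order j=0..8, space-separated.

0 2 2 3 5 5 6 8 8

C = [4/39, 4/39, 4/13, 17/39, 20/39, 2/3, 31/39, 11/13, 1]
j=0: u_0=37/540 ∈ [0, 4/39) → index 0
j=1: u_1=97/540 ∈ [4/39, 4/13) → index 2
j=2: u_2=157/540 ∈ [4/39, 4/13) → index 2
j=3: u_3=217/540 ∈ [4/13, 17/39) → index 3
j=4: u_4=277/540 ∈ [20/39, 2/3) → index 5
j=5: u_5=337/540 ∈ [20/39, 2/3) → index 5
j=6: u_6=397/540 ∈ [2/3, 31/39) → index 6
j=7: u_7=457/540 ∈ [11/13, 1) → index 8
j=8: u_8=517/540 ∈ [11/13, 1) → index 8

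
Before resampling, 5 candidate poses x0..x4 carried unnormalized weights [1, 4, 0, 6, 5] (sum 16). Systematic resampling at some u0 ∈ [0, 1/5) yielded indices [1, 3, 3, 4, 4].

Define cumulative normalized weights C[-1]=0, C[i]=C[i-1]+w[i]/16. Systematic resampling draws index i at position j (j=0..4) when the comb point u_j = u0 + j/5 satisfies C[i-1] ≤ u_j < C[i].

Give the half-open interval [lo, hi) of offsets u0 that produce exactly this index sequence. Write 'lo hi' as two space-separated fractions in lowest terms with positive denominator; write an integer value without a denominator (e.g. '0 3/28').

C = [1/16, 5/16, 5/16, 11/16, 1]
j=0 picked index 1: u0 ∈ [1/16, 5/16)
j=1 picked index 3: u0 ∈ [9/80, 39/80)
j=2 picked index 3: u0 ∈ [-7/80, 23/80)
j=3 picked index 4: u0 ∈ [7/80, 2/5)
j=4 picked index 4: u0 ∈ [-9/80, 1/5)
intersection: [9/80, 1/5)

9/80 1/5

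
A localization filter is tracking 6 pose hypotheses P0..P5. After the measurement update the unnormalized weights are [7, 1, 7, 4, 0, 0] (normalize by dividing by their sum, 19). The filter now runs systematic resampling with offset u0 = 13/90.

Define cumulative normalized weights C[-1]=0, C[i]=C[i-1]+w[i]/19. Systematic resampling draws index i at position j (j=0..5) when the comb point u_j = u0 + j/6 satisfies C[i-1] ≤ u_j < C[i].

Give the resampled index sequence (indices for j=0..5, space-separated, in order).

C = [7/19, 8/19, 15/19, 1, 1, 1]
j=0: u_0=13/90 ∈ [0, 7/19) → index 0
j=1: u_1=14/45 ∈ [0, 7/19) → index 0
j=2: u_2=43/90 ∈ [8/19, 15/19) → index 2
j=3: u_3=29/45 ∈ [8/19, 15/19) → index 2
j=4: u_4=73/90 ∈ [15/19, 1) → index 3
j=5: u_5=44/45 ∈ [15/19, 1) → index 3

0 0 2 2 3 3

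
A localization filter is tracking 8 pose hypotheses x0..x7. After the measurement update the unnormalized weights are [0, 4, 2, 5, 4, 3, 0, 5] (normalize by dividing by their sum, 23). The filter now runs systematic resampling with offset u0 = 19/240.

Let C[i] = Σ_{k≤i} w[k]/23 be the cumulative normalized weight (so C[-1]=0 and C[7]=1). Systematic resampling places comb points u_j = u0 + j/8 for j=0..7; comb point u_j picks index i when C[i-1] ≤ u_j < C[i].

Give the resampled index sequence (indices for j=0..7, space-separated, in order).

1 2 3 3 4 5 7 7

C = [0, 4/23, 6/23, 11/23, 15/23, 18/23, 18/23, 1]
j=0: u_0=19/240 ∈ [0, 4/23) → index 1
j=1: u_1=49/240 ∈ [4/23, 6/23) → index 2
j=2: u_2=79/240 ∈ [6/23, 11/23) → index 3
j=3: u_3=109/240 ∈ [6/23, 11/23) → index 3
j=4: u_4=139/240 ∈ [11/23, 15/23) → index 4
j=5: u_5=169/240 ∈ [15/23, 18/23) → index 5
j=6: u_6=199/240 ∈ [18/23, 1) → index 7
j=7: u_7=229/240 ∈ [18/23, 1) → index 7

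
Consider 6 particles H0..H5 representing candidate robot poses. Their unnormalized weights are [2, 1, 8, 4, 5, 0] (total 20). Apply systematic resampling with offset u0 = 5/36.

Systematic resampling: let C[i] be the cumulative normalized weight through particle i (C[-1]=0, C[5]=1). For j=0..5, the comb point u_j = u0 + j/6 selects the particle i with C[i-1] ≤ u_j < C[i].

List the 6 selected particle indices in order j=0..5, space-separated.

C = [1/10, 3/20, 11/20, 3/4, 1, 1]
j=0: u_0=5/36 ∈ [1/10, 3/20) → index 1
j=1: u_1=11/36 ∈ [3/20, 11/20) → index 2
j=2: u_2=17/36 ∈ [3/20, 11/20) → index 2
j=3: u_3=23/36 ∈ [11/20, 3/4) → index 3
j=4: u_4=29/36 ∈ [3/4, 1) → index 4
j=5: u_5=35/36 ∈ [3/4, 1) → index 4

1 2 2 3 4 4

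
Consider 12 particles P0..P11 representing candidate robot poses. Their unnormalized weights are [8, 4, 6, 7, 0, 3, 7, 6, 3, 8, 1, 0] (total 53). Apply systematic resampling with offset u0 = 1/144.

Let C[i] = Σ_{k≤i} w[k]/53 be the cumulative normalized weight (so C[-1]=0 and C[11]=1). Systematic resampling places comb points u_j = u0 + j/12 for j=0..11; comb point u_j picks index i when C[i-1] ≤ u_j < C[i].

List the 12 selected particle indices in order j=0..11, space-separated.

0 0 1 2 3 3 5 6 7 7 9 9

C = [8/53, 12/53, 18/53, 25/53, 25/53, 28/53, 35/53, 41/53, 44/53, 52/53, 1, 1]
j=0: u_0=1/144 ∈ [0, 8/53) → index 0
j=1: u_1=13/144 ∈ [0, 8/53) → index 0
j=2: u_2=25/144 ∈ [8/53, 12/53) → index 1
j=3: u_3=37/144 ∈ [12/53, 18/53) → index 2
j=4: u_4=49/144 ∈ [18/53, 25/53) → index 3
j=5: u_5=61/144 ∈ [18/53, 25/53) → index 3
j=6: u_6=73/144 ∈ [25/53, 28/53) → index 5
j=7: u_7=85/144 ∈ [28/53, 35/53) → index 6
j=8: u_8=97/144 ∈ [35/53, 41/53) → index 7
j=9: u_9=109/144 ∈ [35/53, 41/53) → index 7
j=10: u_10=121/144 ∈ [44/53, 52/53) → index 9
j=11: u_11=133/144 ∈ [44/53, 52/53) → index 9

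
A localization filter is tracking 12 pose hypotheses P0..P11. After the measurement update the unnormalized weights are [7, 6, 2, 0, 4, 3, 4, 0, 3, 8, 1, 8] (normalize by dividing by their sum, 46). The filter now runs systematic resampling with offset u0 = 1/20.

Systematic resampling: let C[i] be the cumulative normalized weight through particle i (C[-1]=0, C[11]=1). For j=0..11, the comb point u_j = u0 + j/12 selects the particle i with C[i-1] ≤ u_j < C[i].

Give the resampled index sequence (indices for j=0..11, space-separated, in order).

0 0 1 2 4 5 6 9 9 9 11 11

C = [7/46, 13/46, 15/46, 15/46, 19/46, 11/23, 13/23, 13/23, 29/46, 37/46, 19/23, 1]
j=0: u_0=1/20 ∈ [0, 7/46) → index 0
j=1: u_1=2/15 ∈ [0, 7/46) → index 0
j=2: u_2=13/60 ∈ [7/46, 13/46) → index 1
j=3: u_3=3/10 ∈ [13/46, 15/46) → index 2
j=4: u_4=23/60 ∈ [15/46, 19/46) → index 4
j=5: u_5=7/15 ∈ [19/46, 11/23) → index 5
j=6: u_6=11/20 ∈ [11/23, 13/23) → index 6
j=7: u_7=19/30 ∈ [29/46, 37/46) → index 9
j=8: u_8=43/60 ∈ [29/46, 37/46) → index 9
j=9: u_9=4/5 ∈ [29/46, 37/46) → index 9
j=10: u_10=53/60 ∈ [19/23, 1) → index 11
j=11: u_11=29/30 ∈ [19/23, 1) → index 11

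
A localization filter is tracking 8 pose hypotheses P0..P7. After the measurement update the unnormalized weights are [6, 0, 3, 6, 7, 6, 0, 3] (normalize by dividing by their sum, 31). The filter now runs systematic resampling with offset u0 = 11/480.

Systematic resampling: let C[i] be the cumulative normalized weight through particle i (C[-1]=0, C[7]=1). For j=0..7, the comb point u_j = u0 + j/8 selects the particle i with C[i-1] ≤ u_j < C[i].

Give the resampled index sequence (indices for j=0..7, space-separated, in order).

C = [6/31, 6/31, 9/31, 15/31, 22/31, 28/31, 28/31, 1]
j=0: u_0=11/480 ∈ [0, 6/31) → index 0
j=1: u_1=71/480 ∈ [0, 6/31) → index 0
j=2: u_2=131/480 ∈ [6/31, 9/31) → index 2
j=3: u_3=191/480 ∈ [9/31, 15/31) → index 3
j=4: u_4=251/480 ∈ [15/31, 22/31) → index 4
j=5: u_5=311/480 ∈ [15/31, 22/31) → index 4
j=6: u_6=371/480 ∈ [22/31, 28/31) → index 5
j=7: u_7=431/480 ∈ [22/31, 28/31) → index 5

0 0 2 3 4 4 5 5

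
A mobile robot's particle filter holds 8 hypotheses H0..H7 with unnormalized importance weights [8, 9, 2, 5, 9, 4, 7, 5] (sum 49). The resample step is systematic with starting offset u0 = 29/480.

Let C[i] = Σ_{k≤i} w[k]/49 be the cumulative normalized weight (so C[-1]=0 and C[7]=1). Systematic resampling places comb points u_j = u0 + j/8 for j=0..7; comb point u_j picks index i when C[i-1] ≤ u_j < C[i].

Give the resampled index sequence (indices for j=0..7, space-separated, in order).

0 1 1 3 4 5 6 7

C = [8/49, 17/49, 19/49, 24/49, 33/49, 37/49, 44/49, 1]
j=0: u_0=29/480 ∈ [0, 8/49) → index 0
j=1: u_1=89/480 ∈ [8/49, 17/49) → index 1
j=2: u_2=149/480 ∈ [8/49, 17/49) → index 1
j=3: u_3=209/480 ∈ [19/49, 24/49) → index 3
j=4: u_4=269/480 ∈ [24/49, 33/49) → index 4
j=5: u_5=329/480 ∈ [33/49, 37/49) → index 5
j=6: u_6=389/480 ∈ [37/49, 44/49) → index 6
j=7: u_7=449/480 ∈ [44/49, 1) → index 7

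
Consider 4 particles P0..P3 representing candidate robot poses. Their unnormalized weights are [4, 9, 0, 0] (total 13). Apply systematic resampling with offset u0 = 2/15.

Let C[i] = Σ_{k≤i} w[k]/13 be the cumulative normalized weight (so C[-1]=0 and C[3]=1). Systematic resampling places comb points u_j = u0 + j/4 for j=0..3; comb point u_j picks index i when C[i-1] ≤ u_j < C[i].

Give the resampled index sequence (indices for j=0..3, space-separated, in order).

0 1 1 1

C = [4/13, 1, 1, 1]
j=0: u_0=2/15 ∈ [0, 4/13) → index 0
j=1: u_1=23/60 ∈ [4/13, 1) → index 1
j=2: u_2=19/30 ∈ [4/13, 1) → index 1
j=3: u_3=53/60 ∈ [4/13, 1) → index 1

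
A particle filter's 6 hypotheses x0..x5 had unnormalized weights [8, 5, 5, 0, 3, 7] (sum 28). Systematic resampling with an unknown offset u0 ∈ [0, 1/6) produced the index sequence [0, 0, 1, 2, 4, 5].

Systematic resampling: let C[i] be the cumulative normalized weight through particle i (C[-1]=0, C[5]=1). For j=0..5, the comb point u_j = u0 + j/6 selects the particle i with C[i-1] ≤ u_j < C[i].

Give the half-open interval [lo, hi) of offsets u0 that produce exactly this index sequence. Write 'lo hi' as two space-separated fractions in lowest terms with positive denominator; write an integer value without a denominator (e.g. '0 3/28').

0 1/12

C = [2/7, 13/28, 9/14, 9/14, 3/4, 1]
j=0 picked index 0: u0 ∈ [0, 2/7)
j=1 picked index 0: u0 ∈ [-1/6, 5/42)
j=2 picked index 1: u0 ∈ [-1/21, 11/84)
j=3 picked index 2: u0 ∈ [-1/28, 1/7)
j=4 picked index 4: u0 ∈ [-1/42, 1/12)
j=5 picked index 5: u0 ∈ [-1/12, 1/6)
intersection: [0, 1/12)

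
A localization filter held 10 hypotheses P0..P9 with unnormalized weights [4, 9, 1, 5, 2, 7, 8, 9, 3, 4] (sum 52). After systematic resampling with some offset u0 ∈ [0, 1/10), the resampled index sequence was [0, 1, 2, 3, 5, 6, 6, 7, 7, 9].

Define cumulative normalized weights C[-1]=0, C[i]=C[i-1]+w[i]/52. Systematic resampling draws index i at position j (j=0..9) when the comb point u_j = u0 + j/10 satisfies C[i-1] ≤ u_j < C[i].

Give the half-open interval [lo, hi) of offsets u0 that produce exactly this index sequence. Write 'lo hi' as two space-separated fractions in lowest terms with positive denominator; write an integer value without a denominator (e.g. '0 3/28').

1/20 17/260

C = [1/13, 1/4, 7/26, 19/52, 21/52, 7/13, 9/13, 45/52, 12/13, 1]
j=0 picked index 0: u0 ∈ [0, 1/13)
j=1 picked index 1: u0 ∈ [-3/130, 3/20)
j=2 picked index 2: u0 ∈ [1/20, 9/130)
j=3 picked index 3: u0 ∈ [-2/65, 17/260)
j=4 picked index 5: u0 ∈ [1/260, 9/65)
j=5 picked index 6: u0 ∈ [1/26, 5/26)
j=6 picked index 6: u0 ∈ [-4/65, 6/65)
j=7 picked index 7: u0 ∈ [-1/130, 43/260)
j=8 picked index 7: u0 ∈ [-7/65, 17/260)
j=9 picked index 9: u0 ∈ [3/130, 1/10)
intersection: [1/20, 17/260)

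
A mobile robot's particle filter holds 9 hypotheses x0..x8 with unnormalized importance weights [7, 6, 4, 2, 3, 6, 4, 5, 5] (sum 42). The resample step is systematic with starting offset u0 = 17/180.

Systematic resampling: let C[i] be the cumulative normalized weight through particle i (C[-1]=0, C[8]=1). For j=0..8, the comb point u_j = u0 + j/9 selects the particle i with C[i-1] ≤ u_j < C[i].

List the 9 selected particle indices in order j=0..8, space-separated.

0 1 2 3 5 5 6 7 8

C = [1/6, 13/42, 17/42, 19/42, 11/21, 2/3, 16/21, 37/42, 1]
j=0: u_0=17/180 ∈ [0, 1/6) → index 0
j=1: u_1=37/180 ∈ [1/6, 13/42) → index 1
j=2: u_2=19/60 ∈ [13/42, 17/42) → index 2
j=3: u_3=77/180 ∈ [17/42, 19/42) → index 3
j=4: u_4=97/180 ∈ [11/21, 2/3) → index 5
j=5: u_5=13/20 ∈ [11/21, 2/3) → index 5
j=6: u_6=137/180 ∈ [2/3, 16/21) → index 6
j=7: u_7=157/180 ∈ [16/21, 37/42) → index 7
j=8: u_8=59/60 ∈ [37/42, 1) → index 8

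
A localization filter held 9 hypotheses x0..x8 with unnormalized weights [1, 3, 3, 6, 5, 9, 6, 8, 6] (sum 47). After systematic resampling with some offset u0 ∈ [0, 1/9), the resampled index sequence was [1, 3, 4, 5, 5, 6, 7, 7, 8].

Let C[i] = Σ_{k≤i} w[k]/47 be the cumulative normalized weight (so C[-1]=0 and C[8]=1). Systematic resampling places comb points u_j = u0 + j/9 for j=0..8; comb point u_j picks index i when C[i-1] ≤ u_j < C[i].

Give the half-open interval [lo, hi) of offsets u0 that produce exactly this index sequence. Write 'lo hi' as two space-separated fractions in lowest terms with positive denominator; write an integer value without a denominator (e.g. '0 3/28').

C = [1/47, 4/47, 7/47, 13/47, 18/47, 27/47, 33/47, 41/47, 1]
j=0 picked index 1: u0 ∈ [1/47, 4/47)
j=1 picked index 3: u0 ∈ [16/423, 70/423)
j=2 picked index 4: u0 ∈ [23/423, 68/423)
j=3 picked index 5: u0 ∈ [7/141, 34/141)
j=4 picked index 5: u0 ∈ [-26/423, 55/423)
j=5 picked index 6: u0 ∈ [8/423, 62/423)
j=6 picked index 7: u0 ∈ [5/141, 29/141)
j=7 picked index 7: u0 ∈ [-32/423, 40/423)
j=8 picked index 8: u0 ∈ [-7/423, 1/9)
intersection: [23/423, 4/47)

23/423 4/47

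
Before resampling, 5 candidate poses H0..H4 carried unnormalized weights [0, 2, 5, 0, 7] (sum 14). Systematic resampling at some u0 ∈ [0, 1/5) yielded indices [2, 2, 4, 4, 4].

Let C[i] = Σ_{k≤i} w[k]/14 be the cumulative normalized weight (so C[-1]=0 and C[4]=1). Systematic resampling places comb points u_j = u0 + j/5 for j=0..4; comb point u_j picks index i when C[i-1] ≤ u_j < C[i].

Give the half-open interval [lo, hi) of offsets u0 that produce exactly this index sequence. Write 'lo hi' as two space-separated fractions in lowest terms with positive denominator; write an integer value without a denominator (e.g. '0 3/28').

C = [0, 1/7, 1/2, 1/2, 1]
j=0 picked index 2: u0 ∈ [1/7, 1/2)
j=1 picked index 2: u0 ∈ [-2/35, 3/10)
j=2 picked index 4: u0 ∈ [1/10, 3/5)
j=3 picked index 4: u0 ∈ [-1/10, 2/5)
j=4 picked index 4: u0 ∈ [-3/10, 1/5)
intersection: [1/7, 1/5)

1/7 1/5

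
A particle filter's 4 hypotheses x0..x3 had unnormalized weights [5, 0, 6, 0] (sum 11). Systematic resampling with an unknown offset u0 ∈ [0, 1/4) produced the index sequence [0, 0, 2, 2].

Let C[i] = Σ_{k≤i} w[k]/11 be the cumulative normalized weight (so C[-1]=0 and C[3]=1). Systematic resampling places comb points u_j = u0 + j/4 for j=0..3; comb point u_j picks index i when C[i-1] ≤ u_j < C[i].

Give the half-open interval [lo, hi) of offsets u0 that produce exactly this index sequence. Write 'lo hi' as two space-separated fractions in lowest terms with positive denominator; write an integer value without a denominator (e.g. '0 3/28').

C = [5/11, 5/11, 1, 1]
j=0 picked index 0: u0 ∈ [0, 5/11)
j=1 picked index 0: u0 ∈ [-1/4, 9/44)
j=2 picked index 2: u0 ∈ [-1/22, 1/2)
j=3 picked index 2: u0 ∈ [-13/44, 1/4)
intersection: [0, 9/44)

0 9/44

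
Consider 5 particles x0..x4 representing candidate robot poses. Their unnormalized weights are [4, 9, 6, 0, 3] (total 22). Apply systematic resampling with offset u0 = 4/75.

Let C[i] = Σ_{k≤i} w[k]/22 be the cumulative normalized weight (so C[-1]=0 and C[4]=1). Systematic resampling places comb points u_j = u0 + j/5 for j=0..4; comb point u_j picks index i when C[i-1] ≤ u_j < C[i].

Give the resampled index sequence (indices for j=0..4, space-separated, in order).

0 1 1 2 2

C = [2/11, 13/22, 19/22, 19/22, 1]
j=0: u_0=4/75 ∈ [0, 2/11) → index 0
j=1: u_1=19/75 ∈ [2/11, 13/22) → index 1
j=2: u_2=34/75 ∈ [2/11, 13/22) → index 1
j=3: u_3=49/75 ∈ [13/22, 19/22) → index 2
j=4: u_4=64/75 ∈ [13/22, 19/22) → index 2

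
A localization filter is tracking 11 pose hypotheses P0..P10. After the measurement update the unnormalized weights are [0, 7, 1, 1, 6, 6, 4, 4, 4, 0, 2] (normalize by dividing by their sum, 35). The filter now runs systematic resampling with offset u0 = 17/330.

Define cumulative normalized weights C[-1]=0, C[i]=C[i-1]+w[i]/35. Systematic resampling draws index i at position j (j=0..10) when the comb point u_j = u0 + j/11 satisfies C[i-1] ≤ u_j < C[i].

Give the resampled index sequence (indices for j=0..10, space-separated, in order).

1 1 3 4 4 5 5 6 7 8 10

C = [0, 1/5, 8/35, 9/35, 3/7, 3/5, 5/7, 29/35, 33/35, 33/35, 1]
j=0: u_0=17/330 ∈ [0, 1/5) → index 1
j=1: u_1=47/330 ∈ [0, 1/5) → index 1
j=2: u_2=7/30 ∈ [8/35, 9/35) → index 3
j=3: u_3=107/330 ∈ [9/35, 3/7) → index 4
j=4: u_4=137/330 ∈ [9/35, 3/7) → index 4
j=5: u_5=167/330 ∈ [3/7, 3/5) → index 5
j=6: u_6=197/330 ∈ [3/7, 3/5) → index 5
j=7: u_7=227/330 ∈ [3/5, 5/7) → index 6
j=8: u_8=257/330 ∈ [5/7, 29/35) → index 7
j=9: u_9=287/330 ∈ [29/35, 33/35) → index 8
j=10: u_10=317/330 ∈ [33/35, 1) → index 10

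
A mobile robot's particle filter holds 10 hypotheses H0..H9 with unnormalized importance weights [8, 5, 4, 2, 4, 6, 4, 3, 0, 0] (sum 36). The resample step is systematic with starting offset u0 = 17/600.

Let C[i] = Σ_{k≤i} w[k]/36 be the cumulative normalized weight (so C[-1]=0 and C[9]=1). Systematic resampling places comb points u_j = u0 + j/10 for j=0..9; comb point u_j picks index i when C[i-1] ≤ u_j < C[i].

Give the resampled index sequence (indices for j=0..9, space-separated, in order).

0 0 1 1 2 4 4 5 6 7

C = [2/9, 13/36, 17/36, 19/36, 23/36, 29/36, 11/12, 1, 1, 1]
j=0: u_0=17/600 ∈ [0, 2/9) → index 0
j=1: u_1=77/600 ∈ [0, 2/9) → index 0
j=2: u_2=137/600 ∈ [2/9, 13/36) → index 1
j=3: u_3=197/600 ∈ [2/9, 13/36) → index 1
j=4: u_4=257/600 ∈ [13/36, 17/36) → index 2
j=5: u_5=317/600 ∈ [19/36, 23/36) → index 4
j=6: u_6=377/600 ∈ [19/36, 23/36) → index 4
j=7: u_7=437/600 ∈ [23/36, 29/36) → index 5
j=8: u_8=497/600 ∈ [29/36, 11/12) → index 6
j=9: u_9=557/600 ∈ [11/12, 1) → index 7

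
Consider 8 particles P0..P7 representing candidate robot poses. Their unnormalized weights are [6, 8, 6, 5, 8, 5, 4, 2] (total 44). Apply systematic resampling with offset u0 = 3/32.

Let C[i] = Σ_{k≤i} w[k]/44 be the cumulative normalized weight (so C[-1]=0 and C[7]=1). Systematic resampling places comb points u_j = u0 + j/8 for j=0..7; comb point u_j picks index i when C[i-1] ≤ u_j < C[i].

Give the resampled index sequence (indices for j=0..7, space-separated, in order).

0 1 2 3 4 4 5 7

C = [3/22, 7/22, 5/11, 25/44, 3/4, 19/22, 21/22, 1]
j=0: u_0=3/32 ∈ [0, 3/22) → index 0
j=1: u_1=7/32 ∈ [3/22, 7/22) → index 1
j=2: u_2=11/32 ∈ [7/22, 5/11) → index 2
j=3: u_3=15/32 ∈ [5/11, 25/44) → index 3
j=4: u_4=19/32 ∈ [25/44, 3/4) → index 4
j=5: u_5=23/32 ∈ [25/44, 3/4) → index 4
j=6: u_6=27/32 ∈ [3/4, 19/22) → index 5
j=7: u_7=31/32 ∈ [21/22, 1) → index 7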